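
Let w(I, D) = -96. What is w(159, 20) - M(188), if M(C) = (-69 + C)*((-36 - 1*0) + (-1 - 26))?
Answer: 7401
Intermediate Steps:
M(C) = 4347 - 63*C (M(C) = (-69 + C)*((-36 + 0) - 27) = (-69 + C)*(-36 - 27) = (-69 + C)*(-63) = 4347 - 63*C)
w(159, 20) - M(188) = -96 - (4347 - 63*188) = -96 - (4347 - 11844) = -96 - 1*(-7497) = -96 + 7497 = 7401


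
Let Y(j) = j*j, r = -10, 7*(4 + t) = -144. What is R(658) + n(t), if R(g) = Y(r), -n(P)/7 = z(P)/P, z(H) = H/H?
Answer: 17249/172 ≈ 100.28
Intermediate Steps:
t = -172/7 (t = -4 + (⅐)*(-144) = -4 - 144/7 = -172/7 ≈ -24.571)
z(H) = 1
n(P) = -7/P
Y(j) = j²
R(g) = 100 (R(g) = (-10)² = 100)
R(658) + n(t) = 100 - 7/(-172/7) = 100 - 7*(-7/172) = 100 + 49/172 = 17249/172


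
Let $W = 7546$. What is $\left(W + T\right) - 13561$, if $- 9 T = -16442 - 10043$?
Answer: $- \frac{27650}{9} \approx -3072.2$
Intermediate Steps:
$T = \frac{26485}{9}$ ($T = - \frac{-16442 - 10043}{9} = \left(- \frac{1}{9}\right) \left(-26485\right) = \frac{26485}{9} \approx 2942.8$)
$\left(W + T\right) - 13561 = \left(7546 + \frac{26485}{9}\right) - 13561 = \frac{94399}{9} - 13561 = - \frac{27650}{9}$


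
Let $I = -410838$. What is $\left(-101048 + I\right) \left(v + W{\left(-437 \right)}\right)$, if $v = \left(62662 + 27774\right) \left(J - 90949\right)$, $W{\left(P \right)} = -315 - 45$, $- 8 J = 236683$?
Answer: $5579888640150885$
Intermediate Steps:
$J = - \frac{236683}{8}$ ($J = \left(- \frac{1}{8}\right) 236683 = - \frac{236683}{8} \approx -29585.0$)
$W{\left(P \right)} = -360$
$v = - \frac{21801293475}{2}$ ($v = \left(62662 + 27774\right) \left(- \frac{236683}{8} - 90949\right) = 90436 \left(- \frac{964275}{8}\right) = - \frac{21801293475}{2} \approx -1.0901 \cdot 10^{10}$)
$\left(-101048 + I\right) \left(v + W{\left(-437 \right)}\right) = \left(-101048 - 410838\right) \left(- \frac{21801293475}{2} - 360\right) = \left(-511886\right) \left(- \frac{21801294195}{2}\right) = 5579888640150885$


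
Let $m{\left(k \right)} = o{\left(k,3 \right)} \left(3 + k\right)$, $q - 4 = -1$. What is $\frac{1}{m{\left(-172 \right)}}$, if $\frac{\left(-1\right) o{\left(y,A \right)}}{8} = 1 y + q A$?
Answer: $- \frac{1}{220376} \approx -4.5377 \cdot 10^{-6}$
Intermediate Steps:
$q = 3$ ($q = 4 - 1 = 3$)
$o{\left(y,A \right)} = - 24 A - 8 y$ ($o{\left(y,A \right)} = - 8 \left(1 y + 3 A\right) = - 8 \left(y + 3 A\right) = - 24 A - 8 y$)
$m{\left(k \right)} = \left(-72 - 8 k\right) \left(3 + k\right)$ ($m{\left(k \right)} = \left(\left(-24\right) 3 - 8 k\right) \left(3 + k\right) = \left(-72 - 8 k\right) \left(3 + k\right)$)
$\frac{1}{m{\left(-172 \right)}} = \frac{1}{\left(-8\right) \left(3 - 172\right) \left(9 - 172\right)} = \frac{1}{\left(-8\right) \left(-169\right) \left(-163\right)} = \frac{1}{-220376} = - \frac{1}{220376}$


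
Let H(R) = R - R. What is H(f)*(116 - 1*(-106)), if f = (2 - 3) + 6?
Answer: 0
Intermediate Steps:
f = 5 (f = -1 + 6 = 5)
H(R) = 0
H(f)*(116 - 1*(-106)) = 0*(116 - 1*(-106)) = 0*(116 + 106) = 0*222 = 0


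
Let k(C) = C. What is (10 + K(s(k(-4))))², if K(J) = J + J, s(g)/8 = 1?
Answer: 676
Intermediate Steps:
s(g) = 8 (s(g) = 8*1 = 8)
K(J) = 2*J
(10 + K(s(k(-4))))² = (10 + 2*8)² = (10 + 16)² = 26² = 676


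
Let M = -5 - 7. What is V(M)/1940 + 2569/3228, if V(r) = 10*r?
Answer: 229825/313116 ≈ 0.73399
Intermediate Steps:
M = -12
V(M)/1940 + 2569/3228 = (10*(-12))/1940 + 2569/3228 = -120*1/1940 + 2569*(1/3228) = -6/97 + 2569/3228 = 229825/313116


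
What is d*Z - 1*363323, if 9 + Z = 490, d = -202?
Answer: -460485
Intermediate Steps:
Z = 481 (Z = -9 + 490 = 481)
d*Z - 1*363323 = -202*481 - 1*363323 = -97162 - 363323 = -460485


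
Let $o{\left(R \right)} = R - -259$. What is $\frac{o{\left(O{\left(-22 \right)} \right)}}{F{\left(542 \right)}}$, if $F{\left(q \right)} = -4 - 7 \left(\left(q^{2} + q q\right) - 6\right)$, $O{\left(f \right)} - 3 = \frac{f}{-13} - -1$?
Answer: $- \frac{1147}{17821518} \approx -6.436 \cdot 10^{-5}$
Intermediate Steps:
$O{\left(f \right)} = 4 - \frac{f}{13}$ ($O{\left(f \right)} = 3 + \left(\frac{f}{-13} - -1\right) = 3 + \left(f \left(- \frac{1}{13}\right) + 1\right) = 3 - \left(-1 + \frac{f}{13}\right) = 4 - \frac{f}{13}$)
$F{\left(q \right)} = 38 - 14 q^{2}$ ($F{\left(q \right)} = -4 - 7 \left(\left(q^{2} + q^{2}\right) - 6\right) = -4 - 7 \left(2 q^{2} - 6\right) = -4 - 7 \left(-6 + 2 q^{2}\right) = -4 - \left(-42 + 14 q^{2}\right) = 38 - 14 q^{2}$)
$o{\left(R \right)} = 259 + R$ ($o{\left(R \right)} = R + 259 = 259 + R$)
$\frac{o{\left(O{\left(-22 \right)} \right)}}{F{\left(542 \right)}} = \frac{259 + \left(4 - - \frac{22}{13}\right)}{38 - 14 \cdot 542^{2}} = \frac{259 + \left(4 + \frac{22}{13}\right)}{38 - 4112696} = \frac{259 + \frac{74}{13}}{38 - 4112696} = \frac{3441}{13 \left(-4112658\right)} = \frac{3441}{13} \left(- \frac{1}{4112658}\right) = - \frac{1147}{17821518}$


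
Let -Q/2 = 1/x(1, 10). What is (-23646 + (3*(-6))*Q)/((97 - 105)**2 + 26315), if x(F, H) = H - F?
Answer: -23642/26379 ≈ -0.89624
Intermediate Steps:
Q = -2/9 (Q = -2/(10 - 1*1) = -2/(10 - 1) = -2/9 ≈ -0.22222)
(-23646 + (3*(-6))*Q)/((97 - 105)**2 + 26315) = (-23646 + (3*(-6))*(-2/9))/((97 - 105)**2 + 26315) = (-23646 - 18*(-2/9))/((-8)**2 + 26315) = (-23646 + 4)/(64 + 26315) = -23642/26379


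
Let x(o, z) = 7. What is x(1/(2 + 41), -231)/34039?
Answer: 7/34039 ≈ 0.00020565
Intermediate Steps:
x(1/(2 + 41), -231)/34039 = 7/34039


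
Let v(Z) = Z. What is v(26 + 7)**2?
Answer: 1089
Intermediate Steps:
v(26 + 7)**2 = (26 + 7)**2 = 33**2 = 1089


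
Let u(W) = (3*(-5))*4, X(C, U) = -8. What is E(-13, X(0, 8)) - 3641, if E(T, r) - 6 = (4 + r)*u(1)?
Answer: -3395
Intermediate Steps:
u(W) = -60 (u(W) = -15*4 = -60)
E(T, r) = -234 - 60*r (E(T, r) = 6 + (4 + r)*(-60) = 6 + (-240 - 60*r) = -234 - 60*r)
E(-13, X(0, 8)) - 3641 = (-234 - 60*(-8)) - 3641 = (-234 + 480) - 3641 = 246 - 3641 = -3395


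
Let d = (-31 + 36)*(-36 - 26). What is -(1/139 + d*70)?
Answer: 3016299/139 ≈ 21700.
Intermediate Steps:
d = -310 (d = 5*(-62) = -310)
-(1/139 + d*70) = -(1/139 - 310*70) = -(1/139 - 21700) = -1*(-3016299/139) = 3016299/139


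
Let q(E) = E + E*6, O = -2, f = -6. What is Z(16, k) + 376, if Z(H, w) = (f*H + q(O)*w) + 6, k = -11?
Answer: 440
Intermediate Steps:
q(E) = 7*E (q(E) = E + 6*E = 7*E)
Z(H, w) = 6 - 14*w - 6*H (Z(H, w) = (-6*H + (7*(-2))*w) + 6 = (-6*H - 14*w) + 6 = (-14*w - 6*H) + 6 = 6 - 14*w - 6*H)
Z(16, k) + 376 = (6 - 14*(-11) - 6*16) + 376 = (6 + 154 - 96) + 376 = 64 + 376 = 440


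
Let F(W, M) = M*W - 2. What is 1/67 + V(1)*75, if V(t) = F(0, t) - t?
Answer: -15074/67 ≈ -224.99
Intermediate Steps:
F(W, M) = -2 + M*W
V(t) = -2 - t (V(t) = (-2 + t*0) - t = (-2 + 0) - t = -2 - t)
1/67 + V(1)*75 = 1/67 + (-2 - 1*1)*75 = 1/67 + (-2 - 1)*75 = 1/67 - 3*75 = 1/67 - 225 = -15074/67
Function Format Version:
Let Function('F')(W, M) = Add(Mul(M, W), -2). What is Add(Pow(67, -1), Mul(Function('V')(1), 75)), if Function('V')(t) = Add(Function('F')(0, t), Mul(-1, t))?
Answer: Rational(-15074, 67) ≈ -224.99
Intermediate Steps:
Function('F')(W, M) = Add(-2, Mul(M, W))
Function('V')(t) = Add(-2, Mul(-1, t)) (Function('V')(t) = Add(Add(-2, Mul(t, 0)), Mul(-1, t)) = Add(Add(-2, 0), Mul(-1, t)) = Add(-2, Mul(-1, t)))
Add(Pow(67, -1), Mul(Function('V')(1), 75)) = Add(Pow(67, -1), Mul(Add(-2, Mul(-1, 1)), 75)) = Add(Rational(1, 67), Mul(Add(-2, -1), 75)) = Add(Rational(1, 67), Mul(-3, 75)) = Add(Rational(1, 67), -225) = Rational(-15074, 67)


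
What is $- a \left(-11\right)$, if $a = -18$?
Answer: $-198$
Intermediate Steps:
$- a \left(-11\right) = \left(-1\right) \left(-18\right) \left(-11\right) = 18 \left(-11\right) = -198$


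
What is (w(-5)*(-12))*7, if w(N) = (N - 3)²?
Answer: -5376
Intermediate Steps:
w(N) = (-3 + N)²
(w(-5)*(-12))*7 = ((-3 - 5)²*(-12))*7 = ((-8)²*(-12))*7 = (64*(-12))*7 = -768*7 = -5376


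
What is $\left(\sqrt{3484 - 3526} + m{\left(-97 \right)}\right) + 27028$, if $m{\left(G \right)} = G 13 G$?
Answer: $149345 + i \sqrt{42} \approx 1.4935 \cdot 10^{5} + 6.4807 i$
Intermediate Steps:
$m{\left(G \right)} = 13 G^{2}$ ($m{\left(G \right)} = 13 G G = 13 G^{2}$)
$\left(\sqrt{3484 - 3526} + m{\left(-97 \right)}\right) + 27028 = \left(\sqrt{3484 - 3526} + 13 \left(-97\right)^{2}\right) + 27028 = \left(\sqrt{-42} + 13 \cdot 9409\right) + 27028 = \left(i \sqrt{42} + 122317\right) + 27028 = \left(122317 + i \sqrt{42}\right) + 27028 = 149345 + i \sqrt{42}$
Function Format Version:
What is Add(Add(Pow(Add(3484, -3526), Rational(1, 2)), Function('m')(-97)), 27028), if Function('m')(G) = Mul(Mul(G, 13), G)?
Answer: Add(149345, Mul(I, Pow(42, Rational(1, 2)))) ≈ Add(1.4935e+5, Mul(6.4807, I))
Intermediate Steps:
Function('m')(G) = Mul(13, Pow(G, 2)) (Function('m')(G) = Mul(Mul(13, G), G) = Mul(13, Pow(G, 2)))
Add(Add(Pow(Add(3484, -3526), Rational(1, 2)), Function('m')(-97)), 27028) = Add(Add(Pow(Add(3484, -3526), Rational(1, 2)), Mul(13, Pow(-97, 2))), 27028) = Add(Add(Pow(-42, Rational(1, 2)), Mul(13, 9409)), 27028) = Add(Add(Mul(I, Pow(42, Rational(1, 2))), 122317), 27028) = Add(Add(122317, Mul(I, Pow(42, Rational(1, 2)))), 27028) = Add(149345, Mul(I, Pow(42, Rational(1, 2))))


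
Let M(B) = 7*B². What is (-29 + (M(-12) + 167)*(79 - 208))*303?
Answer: -45936012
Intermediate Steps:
(-29 + (M(-12) + 167)*(79 - 208))*303 = (-29 + (7*(-12)² + 167)*(79 - 208))*303 = (-29 + (7*144 + 167)*(-129))*303 = (-29 + (1008 + 167)*(-129))*303 = (-29 + 1175*(-129))*303 = (-29 - 151575)*303 = -151604*303 = -45936012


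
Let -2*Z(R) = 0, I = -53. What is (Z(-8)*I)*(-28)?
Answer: 0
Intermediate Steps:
Z(R) = 0 (Z(R) = -½*0 = 0)
(Z(-8)*I)*(-28) = (0*(-53))*(-28) = 0*(-28) = 0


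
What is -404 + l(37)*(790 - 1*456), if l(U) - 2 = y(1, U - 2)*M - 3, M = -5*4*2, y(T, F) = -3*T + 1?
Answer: 25982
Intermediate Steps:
y(T, F) = 1 - 3*T
M = -40 (M = -20*2 = -40)
l(U) = 79 (l(U) = 2 + ((1 - 3*1)*(-40) - 3) = 2 + ((1 - 3)*(-40) - 3) = 2 + (-2*(-40) - 3) = 2 + (80 - 3) = 2 + 77 = 79)
-404 + l(37)*(790 - 1*456) = -404 + 79*(790 - 1*456) = -404 + 79*(790 - 456) = -404 + 79*334 = -404 + 26386 = 25982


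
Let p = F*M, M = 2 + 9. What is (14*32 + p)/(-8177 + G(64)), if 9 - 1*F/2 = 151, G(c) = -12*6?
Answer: 2676/8249 ≈ 0.32440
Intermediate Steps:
G(c) = -72
F = -284 (F = 18 - 2*151 = 18 - 302 = -284)
M = 11
p = -3124 (p = -284*11 = -3124)
(14*32 + p)/(-8177 + G(64)) = (14*32 - 3124)/(-8177 - 72) = (448 - 3124)/(-8249) = -2676*(-1/8249) = 2676/8249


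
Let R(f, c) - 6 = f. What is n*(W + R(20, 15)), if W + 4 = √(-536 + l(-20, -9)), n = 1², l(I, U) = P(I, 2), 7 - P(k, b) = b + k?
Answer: 22 + I*√511 ≈ 22.0 + 22.605*I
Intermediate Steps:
P(k, b) = 7 - b - k (P(k, b) = 7 - (b + k) = 7 + (-b - k) = 7 - b - k)
l(I, U) = 5 - I (l(I, U) = 7 - 1*2 - I = 7 - 2 - I = 5 - I)
R(f, c) = 6 + f
n = 1
W = -4 + I*√511 (W = -4 + √(-536 + (5 - 1*(-20))) = -4 + √(-536 + (5 + 20)) = -4 + √(-536 + 25) = -4 + √(-511) = -4 + I*√511 ≈ -4.0 + 22.605*I)
n*(W + R(20, 15)) = 1*((-4 + I*√511) + (6 + 20)) = 1*((-4 + I*√511) + 26) = 1*(22 + I*√511) = 22 + I*√511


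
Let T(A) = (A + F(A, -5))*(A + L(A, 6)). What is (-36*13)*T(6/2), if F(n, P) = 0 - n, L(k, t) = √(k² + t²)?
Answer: 0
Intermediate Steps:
F(n, P) = -n
T(A) = 0 (T(A) = (A - A)*(A + √(A² + 6²)) = 0*(A + √(A² + 36)) = 0*(A + √(36 + A²)) = 0)
(-36*13)*T(6/2) = -36*13*0 = -468*0 = 0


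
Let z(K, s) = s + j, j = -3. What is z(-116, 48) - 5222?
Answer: -5177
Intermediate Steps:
z(K, s) = -3 + s (z(K, s) = s - 3 = -3 + s)
z(-116, 48) - 5222 = (-3 + 48) - 5222 = 45 - 5222 = -5177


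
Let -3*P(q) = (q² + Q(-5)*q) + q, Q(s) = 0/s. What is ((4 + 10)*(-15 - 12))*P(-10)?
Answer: 11340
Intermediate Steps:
Q(s) = 0
P(q) = -q/3 - q²/3 (P(q) = -((q² + 0*q) + q)/3 = -((q² + 0) + q)/3 = -(q² + q)/3 = -(q + q²)/3 = -q/3 - q²/3)
((4 + 10)*(-15 - 12))*P(-10) = ((4 + 10)*(-15 - 12))*(-⅓*(-10)*(1 - 10)) = (14*(-27))*(-⅓*(-10)*(-9)) = -378*(-30) = 11340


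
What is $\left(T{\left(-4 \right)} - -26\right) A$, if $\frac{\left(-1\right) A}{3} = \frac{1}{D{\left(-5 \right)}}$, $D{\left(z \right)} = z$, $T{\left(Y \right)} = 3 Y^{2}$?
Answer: $\frac{222}{5} \approx 44.4$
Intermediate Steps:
$A = \frac{3}{5}$ ($A = - \frac{3}{-5} = \left(-3\right) \left(- \frac{1}{5}\right) = \frac{3}{5} \approx 0.6$)
$\left(T{\left(-4 \right)} - -26\right) A = \left(3 \left(-4\right)^{2} - -26\right) \frac{3}{5} = \left(3 \cdot 16 + 26\right) \frac{3}{5} = \left(48 + 26\right) \frac{3}{5} = 74 \cdot \frac{3}{5} = \frac{222}{5}$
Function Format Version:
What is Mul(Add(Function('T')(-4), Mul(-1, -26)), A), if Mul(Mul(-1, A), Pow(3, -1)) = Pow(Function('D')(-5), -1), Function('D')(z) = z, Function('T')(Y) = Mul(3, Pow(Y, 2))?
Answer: Rational(222, 5) ≈ 44.400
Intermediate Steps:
A = Rational(3, 5) (A = Mul(-3, Pow(-5, -1)) = Mul(-3, Rational(-1, 5)) = Rational(3, 5) ≈ 0.60000)
Mul(Add(Function('T')(-4), Mul(-1, -26)), A) = Mul(Add(Mul(3, Pow(-4, 2)), Mul(-1, -26)), Rational(3, 5)) = Mul(Add(Mul(3, 16), 26), Rational(3, 5)) = Mul(Add(48, 26), Rational(3, 5)) = Mul(74, Rational(3, 5)) = Rational(222, 5)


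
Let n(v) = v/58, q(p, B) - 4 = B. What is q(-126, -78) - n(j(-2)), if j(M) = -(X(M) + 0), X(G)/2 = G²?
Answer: -2142/29 ≈ -73.862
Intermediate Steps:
X(G) = 2*G²
q(p, B) = 4 + B
j(M) = -2*M² (j(M) = -(2*M² + 0) = -2*M²)
n(v) = v/58 (n(v) = v*(1/58) = v/58)
q(-126, -78) - n(j(-2)) = (4 - 78) - (-2*(-2)²)/58 = -74 - (-2*4)/58 = -74 - (-8)/58 = -74 - 1*(-4/29) = -74 + 4/29 = -2142/29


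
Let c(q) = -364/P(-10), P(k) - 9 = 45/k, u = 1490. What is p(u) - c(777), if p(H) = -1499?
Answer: -12763/9 ≈ -1418.1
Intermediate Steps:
P(k) = 9 + 45/k
c(q) = -728/9 (c(q) = -364/(9 + 45/(-10)) = -364/(9 + 45*(-⅒)) = -364/(9 - 9/2) = -364/9/2 = -364*2/9 = -728/9)
p(u) - c(777) = -1499 - 1*(-728/9) = -1499 + 728/9 = -12763/9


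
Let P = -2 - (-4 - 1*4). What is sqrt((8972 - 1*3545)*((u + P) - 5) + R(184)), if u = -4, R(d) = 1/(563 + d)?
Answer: I*sqrt(1009438198)/249 ≈ 127.6*I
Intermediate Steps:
P = 6 (P = -2 - (-4 - 4) = -2 - 1*(-8) = -2 + 8 = 6)
sqrt((8972 - 1*3545)*((u + P) - 5) + R(184)) = sqrt((8972 - 1*3545)*((-4 + 6) - 5) + 1/(563 + 184)) = sqrt((8972 - 3545)*(2 - 5) + 1/747) = sqrt(5427*(-3) + 1/747) = sqrt(-16281 + 1/747) = sqrt(-12161906/747) = I*sqrt(1009438198)/249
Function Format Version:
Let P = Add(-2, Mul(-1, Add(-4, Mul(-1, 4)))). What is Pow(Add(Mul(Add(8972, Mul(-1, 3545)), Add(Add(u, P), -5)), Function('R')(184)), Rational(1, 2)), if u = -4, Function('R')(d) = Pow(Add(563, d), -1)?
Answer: Mul(Rational(1, 249), I, Pow(1009438198, Rational(1, 2))) ≈ Mul(127.60, I)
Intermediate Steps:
P = 6 (P = Add(-2, Mul(-1, Add(-4, -4))) = Add(-2, Mul(-1, -8)) = Add(-2, 8) = 6)
Pow(Add(Mul(Add(8972, Mul(-1, 3545)), Add(Add(u, P), -5)), Function('R')(184)), Rational(1, 2)) = Pow(Add(Mul(Add(8972, Mul(-1, 3545)), Add(Add(-4, 6), -5)), Pow(Add(563, 184), -1)), Rational(1, 2)) = Pow(Add(Mul(Add(8972, -3545), Add(2, -5)), Pow(747, -1)), Rational(1, 2)) = Pow(Add(Mul(5427, -3), Rational(1, 747)), Rational(1, 2)) = Pow(Add(-16281, Rational(1, 747)), Rational(1, 2)) = Pow(Rational(-12161906, 747), Rational(1, 2)) = Mul(Rational(1, 249), I, Pow(1009438198, Rational(1, 2)))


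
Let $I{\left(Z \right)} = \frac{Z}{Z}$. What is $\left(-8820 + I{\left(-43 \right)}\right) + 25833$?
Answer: $17014$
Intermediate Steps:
$I{\left(Z \right)} = 1$
$\left(-8820 + I{\left(-43 \right)}\right) + 25833 = \left(-8820 + 1\right) + 25833 = -8819 + 25833 = 17014$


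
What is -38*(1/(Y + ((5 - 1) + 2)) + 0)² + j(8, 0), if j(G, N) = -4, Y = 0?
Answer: -91/18 ≈ -5.0556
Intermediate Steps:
-38*(1/(Y + ((5 - 1) + 2)) + 0)² + j(8, 0) = -38*(1/(0 + ((5 - 1) + 2)) + 0)² - 4 = -38*(1/(0 + (4 + 2)) + 0)² - 4 = -38*(1/(0 + 6) + 0)² - 4 = -38*(1/6 + 0)² - 4 = -38*(⅙ + 0)² - 4 = -38*(⅙)² - 4 = -38*1/36 - 4 = -19/18 - 4 = -91/18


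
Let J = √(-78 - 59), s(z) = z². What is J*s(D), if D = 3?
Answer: 9*I*√137 ≈ 105.34*I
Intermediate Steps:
J = I*√137 (J = √(-137) = I*√137 ≈ 11.705*I)
J*s(D) = (I*√137)*3² = (I*√137)*9 = 9*I*√137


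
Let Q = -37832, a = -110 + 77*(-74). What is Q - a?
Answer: -32024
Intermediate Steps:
a = -5808 (a = -110 - 5698 = -5808)
Q - a = -37832 - 1*(-5808) = -37832 + 5808 = -32024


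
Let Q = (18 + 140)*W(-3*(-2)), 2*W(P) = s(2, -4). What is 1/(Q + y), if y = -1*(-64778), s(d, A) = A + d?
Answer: 1/64620 ≈ 1.5475e-5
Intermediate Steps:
W(P) = -1 (W(P) = (-4 + 2)/2 = (½)*(-2) = -1)
Q = -158 (Q = (18 + 140)*(-1) = 158*(-1) = -158)
y = 64778
1/(Q + y) = 1/(-158 + 64778) = 1/64620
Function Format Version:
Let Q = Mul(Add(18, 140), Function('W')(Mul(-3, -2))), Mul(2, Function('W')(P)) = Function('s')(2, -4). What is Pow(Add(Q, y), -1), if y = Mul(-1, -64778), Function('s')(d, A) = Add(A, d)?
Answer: Rational(1, 64620) ≈ 1.5475e-5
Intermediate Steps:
Function('W')(P) = -1 (Function('W')(P) = Mul(Rational(1, 2), Add(-4, 2)) = Mul(Rational(1, 2), -2) = -1)
Q = -158 (Q = Mul(Add(18, 140), -1) = Mul(158, -1) = -158)
y = 64778
Pow(Add(Q, y), -1) = Pow(Add(-158, 64778), -1) = Pow(64620, -1) = Rational(1, 64620)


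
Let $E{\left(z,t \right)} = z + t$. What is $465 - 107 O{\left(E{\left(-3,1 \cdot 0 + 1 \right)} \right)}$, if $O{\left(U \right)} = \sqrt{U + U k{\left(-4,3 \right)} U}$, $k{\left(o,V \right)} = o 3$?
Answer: $465 - 535 i \sqrt{2} \approx 465.0 - 756.6 i$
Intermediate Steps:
$k{\left(o,V \right)} = 3 o$
$E{\left(z,t \right)} = t + z$
$O{\left(U \right)} = \sqrt{U - 12 U^{2}}$ ($O{\left(U \right)} = \sqrt{U + U 3 \left(-4\right) U} = \sqrt{U + U \left(-12\right) U} = \sqrt{U + - 12 U U} = \sqrt{U - 12 U^{2}}$)
$465 - 107 O{\left(E{\left(-3,1 \cdot 0 + 1 \right)} \right)} = 465 - 107 \sqrt{\left(\left(1 \cdot 0 + 1\right) - 3\right) \left(1 - 12 \left(\left(1 \cdot 0 + 1\right) - 3\right)\right)} = 465 - 107 \sqrt{\left(\left(0 + 1\right) - 3\right) \left(1 - 12 \left(\left(0 + 1\right) - 3\right)\right)} = 465 - 107 \sqrt{\left(1 - 3\right) \left(1 - 12 \left(1 - 3\right)\right)} = 465 - 107 \sqrt{- 2 \left(1 - -24\right)} = 465 - 107 \sqrt{- 2 \left(1 + 24\right)} = 465 - 107 \sqrt{\left(-2\right) 25} = 465 - 107 \sqrt{-50} = 465 - 107 \cdot 5 i \sqrt{2} = 465 - 535 i \sqrt{2}$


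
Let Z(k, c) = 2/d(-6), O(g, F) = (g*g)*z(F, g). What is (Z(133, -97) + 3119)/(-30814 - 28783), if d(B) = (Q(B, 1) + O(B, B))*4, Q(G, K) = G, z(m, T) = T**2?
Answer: -8047021/153760260 ≈ -0.052335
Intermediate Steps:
O(g, F) = g**4 (O(g, F) = (g*g)*g**2 = g**2*g**2 = g**4)
d(B) = 4*B + 4*B**4 (d(B) = (B + B**4)*4 = 4*B + 4*B**4)
Z(k, c) = 1/2580 (Z(k, c) = 2/((4*(-6)*(1 + (-6)**3))) = 2/((4*(-6)*(1 - 216))) = 2/((4*(-6)*(-215))) = 2/5160 = 2*(1/5160) = 1/2580)
(Z(133, -97) + 3119)/(-30814 - 28783) = (1/2580 + 3119)/(-30814 - 28783) = (8047021/2580)/(-59597) = (8047021/2580)*(-1/59597) = -8047021/153760260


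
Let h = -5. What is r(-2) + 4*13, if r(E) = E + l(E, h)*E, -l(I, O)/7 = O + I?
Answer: -48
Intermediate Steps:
l(I, O) = -7*I - 7*O (l(I, O) = -7*(O + I) = -7*(I + O) = -7*I - 7*O)
r(E) = E + E*(35 - 7*E) (r(E) = E + (-7*E - 7*(-5))*E = E + (-7*E + 35)*E = E + (35 - 7*E)*E = E + E*(35 - 7*E))
r(-2) + 4*13 = -2*(36 - 7*(-2)) + 4*13 = -2*(36 + 14) + 52 = -2*50 + 52 = -100 + 52 = -48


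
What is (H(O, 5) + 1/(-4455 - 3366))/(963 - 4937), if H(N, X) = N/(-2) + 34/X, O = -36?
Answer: -969799/155403270 ≈ -0.0062405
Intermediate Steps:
H(N, X) = 34/X - N/2 (H(N, X) = N*(-½) + 34/X = -N/2 + 34/X = 34/X - N/2)
(H(O, 5) + 1/(-4455 - 3366))/(963 - 4937) = ((34/5 - ½*(-36)) + 1/(-4455 - 3366))/(963 - 4937) = ((34*(⅕) + 18) + 1/(-7821))/(-3974) = ((34/5 + 18) - 1/7821)*(-1/3974) = (124/5 - 1/7821)*(-1/3974) = (969799/39105)*(-1/3974) = -969799/155403270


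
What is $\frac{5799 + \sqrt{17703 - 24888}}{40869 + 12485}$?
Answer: $\frac{5799}{53354} + \frac{i \sqrt{7185}}{53354} \approx 0.10869 + 0.0015887 i$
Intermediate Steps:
$\frac{5799 + \sqrt{17703 - 24888}}{40869 + 12485} = \frac{5799 + \sqrt{-7185}}{53354} = \left(5799 + i \sqrt{7185}\right) \frac{1}{53354} = \frac{5799}{53354} + \frac{i \sqrt{7185}}{53354}$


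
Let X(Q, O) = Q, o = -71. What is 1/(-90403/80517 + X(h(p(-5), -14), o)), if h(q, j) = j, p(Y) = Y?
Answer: -80517/1217641 ≈ -0.066125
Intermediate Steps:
1/(-90403/80517 + X(h(p(-5), -14), o)) = 1/(-90403/80517 - 14) = 1/(-1217641/80517) = -80517/1217641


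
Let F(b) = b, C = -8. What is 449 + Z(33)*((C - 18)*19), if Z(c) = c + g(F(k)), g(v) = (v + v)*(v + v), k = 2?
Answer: -23757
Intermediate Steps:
g(v) = 4*v**2 (g(v) = (2*v)*(2*v) = 4*v**2)
Z(c) = 16 + c (Z(c) = c + 4*2**2 = c + 4*4 = c + 16 = 16 + c)
449 + Z(33)*((C - 18)*19) = 449 + (16 + 33)*((-8 - 18)*19) = 449 + 49*(-26*19) = 449 + 49*(-494) = 449 - 24206 = -23757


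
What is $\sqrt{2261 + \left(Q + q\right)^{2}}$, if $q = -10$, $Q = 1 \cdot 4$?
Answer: $\sqrt{2297} \approx 47.927$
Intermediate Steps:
$Q = 4$
$\sqrt{2261 + \left(Q + q\right)^{2}} = \sqrt{2261 + \left(4 - 10\right)^{2}} = \sqrt{2261 + \left(-6\right)^{2}} = \sqrt{2261 + 36} = \sqrt{2297}$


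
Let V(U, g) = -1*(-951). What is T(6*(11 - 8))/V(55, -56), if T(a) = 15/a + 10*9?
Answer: 545/5706 ≈ 0.095513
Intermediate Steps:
T(a) = 90 + 15/a (T(a) = 15/a + 90 = 90 + 15/a)
V(U, g) = 951
T(6*(11 - 8))/V(55, -56) = (90 + 15/((6*(11 - 8))))/951 = (90 + 15/((6*3)))*(1/951) = (90 + 15/18)*(1/951) = (90 + 15*(1/18))*(1/951) = (90 + 5/6)*(1/951) = (545/6)*(1/951) = 545/5706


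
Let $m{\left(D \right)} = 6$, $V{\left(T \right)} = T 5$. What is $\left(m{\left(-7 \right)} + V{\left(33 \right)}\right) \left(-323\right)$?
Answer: $-55233$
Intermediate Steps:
$V{\left(T \right)} = 5 T$
$\left(m{\left(-7 \right)} + V{\left(33 \right)}\right) \left(-323\right) = \left(6 + 5 \cdot 33\right) \left(-323\right) = \left(6 + 165\right) \left(-323\right) = 171 \left(-323\right) = -55233$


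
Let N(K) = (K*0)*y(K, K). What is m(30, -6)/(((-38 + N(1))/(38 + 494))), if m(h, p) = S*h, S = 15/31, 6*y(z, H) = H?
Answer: -6300/31 ≈ -203.23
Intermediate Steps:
y(z, H) = H/6
S = 15/31 (S = 15*(1/31) = 15/31 ≈ 0.48387)
N(K) = 0 (N(K) = (K*0)*(K/6) = 0*(K/6) = 0)
m(h, p) = 15*h/31
m(30, -6)/(((-38 + N(1))/(38 + 494))) = ((15/31)*30)/(((-38 + 0)/(38 + 494))) = 450/(31*((-38/532))) = 450/(31*((-38*1/532))) = 450/(31*(-1/14)) = (450/31)*(-14) = -6300/31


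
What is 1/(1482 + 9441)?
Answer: 1/10923 ≈ 9.1550e-5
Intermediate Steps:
1/(1482 + 9441) = 1/10923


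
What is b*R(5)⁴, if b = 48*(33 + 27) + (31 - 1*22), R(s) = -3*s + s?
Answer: 28890000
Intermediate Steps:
R(s) = -2*s
b = 2889 (b = 48*60 + (31 - 22) = 2880 + 9 = 2889)
b*R(5)⁴ = 2889*(-2*5)⁴ = 2889*(-10)⁴ = 2889*10000 = 28890000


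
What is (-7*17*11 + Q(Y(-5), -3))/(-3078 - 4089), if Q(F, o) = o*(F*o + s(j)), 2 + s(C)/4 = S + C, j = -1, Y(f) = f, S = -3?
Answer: 1282/7167 ≈ 0.17888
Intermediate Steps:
s(C) = -20 + 4*C (s(C) = -8 + 4*(-3 + C) = -8 + (-12 + 4*C) = -20 + 4*C)
Q(F, o) = o*(-24 + F*o) (Q(F, o) = o*(F*o + (-20 + 4*(-1))) = o*(F*o + (-20 - 4)) = o*(F*o - 24) = o*(-24 + F*o))
(-7*17*11 + Q(Y(-5), -3))/(-3078 - 4089) = (-7*17*11 - 3*(-24 - 5*(-3)))/(-3078 - 4089) = (-119*11 - 3*(-24 + 15))/(-7167) = (-1309 - 3*(-9))*(-1/7167) = (-1309 + 27)*(-1/7167) = -1282*(-1/7167) = 1282/7167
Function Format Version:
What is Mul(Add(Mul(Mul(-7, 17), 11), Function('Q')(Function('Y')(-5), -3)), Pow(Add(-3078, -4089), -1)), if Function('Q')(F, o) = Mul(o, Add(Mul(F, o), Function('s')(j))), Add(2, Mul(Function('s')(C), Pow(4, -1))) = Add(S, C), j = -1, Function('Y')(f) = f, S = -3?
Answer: Rational(1282, 7167) ≈ 0.17888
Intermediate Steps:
Function('s')(C) = Add(-20, Mul(4, C)) (Function('s')(C) = Add(-8, Mul(4, Add(-3, C))) = Add(-8, Add(-12, Mul(4, C))) = Add(-20, Mul(4, C)))
Function('Q')(F, o) = Mul(o, Add(-24, Mul(F, o))) (Function('Q')(F, o) = Mul(o, Add(Mul(F, o), Add(-20, Mul(4, -1)))) = Mul(o, Add(Mul(F, o), Add(-20, -4))) = Mul(o, Add(Mul(F, o), -24)) = Mul(o, Add(-24, Mul(F, o))))
Mul(Add(Mul(Mul(-7, 17), 11), Function('Q')(Function('Y')(-5), -3)), Pow(Add(-3078, -4089), -1)) = Mul(Add(Mul(Mul(-7, 17), 11), Mul(-3, Add(-24, Mul(-5, -3)))), Pow(Add(-3078, -4089), -1)) = Mul(Add(Mul(-119, 11), Mul(-3, Add(-24, 15))), Pow(-7167, -1)) = Mul(Add(-1309, Mul(-3, -9)), Rational(-1, 7167)) = Mul(Add(-1309, 27), Rational(-1, 7167)) = Mul(-1282, Rational(-1, 7167)) = Rational(1282, 7167)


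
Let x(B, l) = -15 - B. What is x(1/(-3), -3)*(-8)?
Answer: 352/3 ≈ 117.33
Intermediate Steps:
x(1/(-3), -3)*(-8) = (-15 - 1/(-3))*(-8) = (-15 - 1*(-⅓))*(-8) = (-15 + ⅓)*(-8) = -44/3*(-8) = 352/3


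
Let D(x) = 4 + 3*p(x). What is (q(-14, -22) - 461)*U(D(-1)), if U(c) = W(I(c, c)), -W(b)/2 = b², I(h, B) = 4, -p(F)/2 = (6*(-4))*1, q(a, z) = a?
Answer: 15200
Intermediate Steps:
p(F) = 48 (p(F) = -2*6*(-4) = -(-48) = -2*(-24) = 48)
D(x) = 148 (D(x) = 4 + 3*48 = 4 + 144 = 148)
W(b) = -2*b²
U(c) = -32 (U(c) = -2*4² = -2*16 = -32)
(q(-14, -22) - 461)*U(D(-1)) = (-14 - 461)*(-32) = -475*(-32) = 15200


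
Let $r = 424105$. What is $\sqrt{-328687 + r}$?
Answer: $9 \sqrt{1178} \approx 308.9$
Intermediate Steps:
$\sqrt{-328687 + r} = \sqrt{-328687 + 424105} = \sqrt{95418} = 9 \sqrt{1178}$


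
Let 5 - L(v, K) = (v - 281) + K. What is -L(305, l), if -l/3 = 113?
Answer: -320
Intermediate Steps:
l = -339 (l = -3*113 = -339)
L(v, K) = 286 - K - v (L(v, K) = 5 - ((v - 281) + K) = 5 - ((-281 + v) + K) = 5 - (-281 + K + v) = 5 + (281 - K - v) = 286 - K - v)
-L(305, l) = -(286 - 1*(-339) - 1*305) = -(286 + 339 - 305) = -1*320 = -320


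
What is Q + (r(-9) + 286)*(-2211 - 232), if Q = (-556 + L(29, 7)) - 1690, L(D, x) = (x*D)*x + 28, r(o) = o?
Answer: -677508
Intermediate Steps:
L(D, x) = 28 + D*x² (L(D, x) = (D*x)*x + 28 = D*x² + 28 = 28 + D*x²)
Q = -797 (Q = (-556 + (28 + 29*7²)) - 1690 = (-556 + (28 + 29*49)) - 1690 = (-556 + (28 + 1421)) - 1690 = (-556 + 1449) - 1690 = 893 - 1690 = -797)
Q + (r(-9) + 286)*(-2211 - 232) = -797 + (-9 + 286)*(-2211 - 232) = -797 + 277*(-2443) = -797 - 676711 = -677508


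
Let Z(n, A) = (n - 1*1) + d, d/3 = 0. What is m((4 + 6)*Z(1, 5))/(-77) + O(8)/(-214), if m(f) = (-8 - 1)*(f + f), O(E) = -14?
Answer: 7/107 ≈ 0.065421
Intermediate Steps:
d = 0 (d = 3*0 = 0)
Z(n, A) = -1 + n (Z(n, A) = (n - 1*1) + 0 = (n - 1) + 0 = (-1 + n) + 0 = -1 + n)
m(f) = -18*f
m((4 + 6)*Z(1, 5))/(-77) + O(8)/(-214) = -18*(4 + 6)*(-1 + 1)/(-77) - 14/(-214) = -180*0*(-1/77) - 14*(-1/214) = -18*0*(-1/77) + 7/107 = 0*(-1/77) + 7/107 = 0 + 7/107 = 7/107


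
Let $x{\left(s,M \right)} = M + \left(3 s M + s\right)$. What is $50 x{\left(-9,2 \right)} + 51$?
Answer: $-2999$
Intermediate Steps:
$x{\left(s,M \right)} = M + s + 3 M s$ ($x{\left(s,M \right)} = M + \left(3 M s + s\right) = M + \left(s + 3 M s\right) = M + s + 3 M s$)
$50 x{\left(-9,2 \right)} + 51 = 50 \left(2 - 9 + 3 \cdot 2 \left(-9\right)\right) + 51 = 50 \left(2 - 9 - 54\right) + 51 = 50 \left(-61\right) + 51 = -3050 + 51 = -2999$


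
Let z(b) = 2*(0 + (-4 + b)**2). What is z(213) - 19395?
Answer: 67967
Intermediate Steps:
z(b) = 2*(-4 + b)**2
z(213) - 19395 = 2*(-4 + 213)**2 - 19395 = 2*209**2 - 19395 = 2*43681 - 19395 = 87362 - 19395 = 67967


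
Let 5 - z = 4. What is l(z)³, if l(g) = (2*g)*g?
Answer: 8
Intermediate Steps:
z = 1 (z = 5 - 1*4 = 5 - 4 = 1)
l(g) = 2*g²
l(z)³ = (2*1²)³ = (2*1)³ = 2³ = 8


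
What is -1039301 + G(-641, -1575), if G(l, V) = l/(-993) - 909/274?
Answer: -282775821685/272082 ≈ -1.0393e+6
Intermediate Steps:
G(l, V) = -909/274 - l/993 (G(l, V) = l*(-1/993) - 909*1/274 = -l/993 - 909/274 = -909/274 - l/993)
-1039301 + G(-641, -1575) = -1039301 + (-909/274 - 1/993*(-641)) = -1039301 + (-909/274 + 641/993) = -1039301 - 727003/272082 = -282775821685/272082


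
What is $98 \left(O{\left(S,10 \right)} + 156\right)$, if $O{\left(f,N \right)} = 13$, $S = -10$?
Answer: $16562$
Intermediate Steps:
$98 \left(O{\left(S,10 \right)} + 156\right) = 98 \left(13 + 156\right) = 98 \cdot 169 = 16562$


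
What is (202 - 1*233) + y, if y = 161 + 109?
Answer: 239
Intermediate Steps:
y = 270
(202 - 1*233) + y = (202 - 1*233) + 270 = (202 - 233) + 270 = -31 + 270 = 239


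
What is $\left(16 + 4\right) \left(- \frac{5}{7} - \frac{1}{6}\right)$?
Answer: $- \frac{370}{21} \approx -17.619$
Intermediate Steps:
$\left(16 + 4\right) \left(- \frac{5}{7} - \frac{1}{6}\right) = 20 \left(\left(-5\right) \frac{1}{7} - \frac{1}{6}\right) = 20 \left(- \frac{5}{7} - \frac{1}{6}\right) = 20 \left(- \frac{37}{42}\right) = - \frac{370}{21}$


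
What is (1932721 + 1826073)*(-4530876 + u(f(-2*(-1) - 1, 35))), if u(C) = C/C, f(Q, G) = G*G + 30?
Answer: -17030625764750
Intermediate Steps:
f(Q, G) = 30 + G² (f(Q, G) = G² + 30 = 30 + G²)
u(C) = 1
(1932721 + 1826073)*(-4530876 + u(f(-2*(-1) - 1, 35))) = (1932721 + 1826073)*(-4530876 + 1) = 3758794*(-4530875) = -17030625764750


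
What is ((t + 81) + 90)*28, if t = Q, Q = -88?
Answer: 2324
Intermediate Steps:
t = -88
((t + 81) + 90)*28 = ((-88 + 81) + 90)*28 = (-7 + 90)*28 = 83*28 = 2324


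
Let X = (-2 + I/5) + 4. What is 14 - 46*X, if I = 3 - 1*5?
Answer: -298/5 ≈ -59.600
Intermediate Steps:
I = -2 (I = 3 - 5 = -2)
X = 8/5 (X = (-2 - 2/5) + 4 = -12/5 + 4 = 8/5 ≈ 1.6000)
14 - 46*X = 14 - 46*8/5 = 14 - 368/5 = -298/5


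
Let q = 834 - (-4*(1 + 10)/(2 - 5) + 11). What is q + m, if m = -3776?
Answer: -8903/3 ≈ -2967.7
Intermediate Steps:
q = 2425/3 (q = 834 - (-44/(-3) + 11) = 834 - (-44*(-1)/3 + 11) = 834 - (-4*(-11/3) + 11) = 834 - (44/3 + 11) = 834 - 1*77/3 = 834 - 77/3 = 2425/3 ≈ 808.33)
q + m = 2425/3 - 3776 = -8903/3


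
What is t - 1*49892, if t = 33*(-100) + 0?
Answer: -53192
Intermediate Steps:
t = -3300 (t = -3300 + 0 = -3300)
t - 1*49892 = -3300 - 1*49892 = -3300 - 49892 = -53192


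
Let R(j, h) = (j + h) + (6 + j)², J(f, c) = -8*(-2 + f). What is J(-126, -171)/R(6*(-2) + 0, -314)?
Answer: -512/145 ≈ -3.5310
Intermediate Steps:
J(f, c) = 16 - 8*f
R(j, h) = h + j + (6 + j)² (R(j, h) = (h + j) + (6 + j)² = h + j + (6 + j)²)
J(-126, -171)/R(6*(-2) + 0, -314) = (16 - 8*(-126))/(-314 + (6*(-2) + 0) + (6 + (6*(-2) + 0))²) = (16 + 1008)/(-314 + (-12 + 0) + (6 + (-12 + 0))²) = 1024/(-314 - 12 + (6 - 12)²) = 1024/(-314 - 12 + (-6)²) = 1024/(-314 - 12 + 36) = 1024/(-290) = 1024*(-1/290) = -512/145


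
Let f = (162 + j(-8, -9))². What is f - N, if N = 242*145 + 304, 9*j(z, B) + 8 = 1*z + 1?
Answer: -87185/9 ≈ -9687.2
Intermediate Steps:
j(z, B) = -7/9 + z/9 (j(z, B) = -8/9 + (1*z + 1)/9 = -8/9 + (z + 1)/9 = -8/9 + (1 + z)/9 = -8/9 + (⅑ + z/9) = -7/9 + z/9)
f = 231361/9 (f = (162 + (-7/9 + (⅑)*(-8)))² = (162 + (-7/9 - 8/9))² = (162 - 5/3)² = (481/3)² = 231361/9 ≈ 25707.)
N = 35394 (N = 35090 + 304 = 35394)
f - N = 231361/9 - 1*35394 = 231361/9 - 35394 = -87185/9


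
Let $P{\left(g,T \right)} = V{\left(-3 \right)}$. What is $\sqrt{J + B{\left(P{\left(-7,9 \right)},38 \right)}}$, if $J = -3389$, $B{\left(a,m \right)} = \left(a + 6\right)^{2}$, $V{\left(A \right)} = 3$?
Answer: $2 i \sqrt{827} \approx 57.515 i$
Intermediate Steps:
$P{\left(g,T \right)} = 3$
$B{\left(a,m \right)} = \left(6 + a\right)^{2}$
$\sqrt{J + B{\left(P{\left(-7,9 \right)},38 \right)}} = \sqrt{-3389 + \left(6 + 3\right)^{2}} = \sqrt{-3389 + 9^{2}} = \sqrt{-3389 + 81} = \sqrt{-3308} = 2 i \sqrt{827}$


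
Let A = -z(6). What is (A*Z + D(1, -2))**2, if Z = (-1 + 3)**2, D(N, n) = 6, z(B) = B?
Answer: 324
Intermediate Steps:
Z = 4 (Z = 2**2 = 4)
A = -6 (A = -1*6 = -6)
(A*Z + D(1, -2))**2 = (-6*4 + 6)**2 = (-24 + 6)**2 = (-18)**2 = 324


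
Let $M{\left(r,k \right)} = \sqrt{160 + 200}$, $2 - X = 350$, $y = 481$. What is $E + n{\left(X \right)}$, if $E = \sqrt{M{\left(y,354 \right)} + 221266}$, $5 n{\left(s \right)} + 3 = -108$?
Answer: $- \frac{111}{5} + \sqrt{221266 + 6 \sqrt{10}} \approx 448.21$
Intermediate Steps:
$X = -348$ ($X = 2 - 350 = -348$)
$n{\left(s \right)} = - \frac{111}{5}$ ($n{\left(s \right)} = - \frac{3}{5} + \frac{1}{5} \left(-108\right) = - \frac{3}{5} - \frac{108}{5} = - \frac{111}{5}$)
$M{\left(r,k \right)} = 6 \sqrt{10}$ ($M{\left(r,k \right)} = \sqrt{360} = 6 \sqrt{10}$)
$E = \sqrt{221266 + 6 \sqrt{10}}$ ($E = \sqrt{6 \sqrt{10} + 221266} = \sqrt{221266 + 6 \sqrt{10}} \approx 470.41$)
$E + n{\left(X \right)} = \sqrt{221266 + 6 \sqrt{10}} - \frac{111}{5} = - \frac{111}{5} + \sqrt{221266 + 6 \sqrt{10}}$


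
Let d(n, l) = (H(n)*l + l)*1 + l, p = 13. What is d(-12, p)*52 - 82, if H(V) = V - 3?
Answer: -8870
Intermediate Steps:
H(V) = -3 + V
d(n, l) = 2*l + l*(-3 + n) (d(n, l) = ((-3 + n)*l + l)*1 + l = (l*(-3 + n) + l)*1 + l = (l + l*(-3 + n))*1 + l = (l + l*(-3 + n)) + l = 2*l + l*(-3 + n))
d(-12, p)*52 - 82 = (13*(-1 - 12))*52 - 82 = (13*(-13))*52 - 82 = -169*52 - 82 = -8788 - 82 = -8870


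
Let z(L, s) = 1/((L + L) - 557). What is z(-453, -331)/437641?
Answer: -1/640268783 ≈ -1.5618e-9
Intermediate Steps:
z(L, s) = 1/(-557 + 2*L) (z(L, s) = 1/(2*L - 557) = 1/(-557 + 2*L))
z(-453, -331)/437641 = 1/((-557 + 2*(-453))*437641) = (1/437641)/(-557 - 906) = (1/437641)/(-1463) = -1/1463*1/437641 = -1/640268783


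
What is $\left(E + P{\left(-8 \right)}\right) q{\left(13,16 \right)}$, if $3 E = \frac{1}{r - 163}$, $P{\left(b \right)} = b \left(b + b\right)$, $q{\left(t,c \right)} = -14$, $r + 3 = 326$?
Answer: $- \frac{430087}{240} \approx -1792.0$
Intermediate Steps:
$r = 323$ ($r = -3 + 326 = 323$)
$P{\left(b \right)} = 2 b^{2}$ ($P{\left(b \right)} = b 2 b = 2 b^{2}$)
$E = \frac{1}{480}$ ($E = \frac{1}{3 \left(323 - 163\right)} = \frac{1}{3 \cdot 160} = \frac{1}{3} \cdot \frac{1}{160} = \frac{1}{480} \approx 0.0020833$)
$\left(E + P{\left(-8 \right)}\right) q{\left(13,16 \right)} = \left(\frac{1}{480} + 2 \left(-8\right)^{2}\right) \left(-14\right) = \left(\frac{1}{480} + 2 \cdot 64\right) \left(-14\right) = \left(\frac{1}{480} + 128\right) \left(-14\right) = \frac{61441}{480} \left(-14\right) = - \frac{430087}{240}$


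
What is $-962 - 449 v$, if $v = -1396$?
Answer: $625842$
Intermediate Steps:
$-962 - 449 v = -962 - -626804 = -962 + 626804 = 625842$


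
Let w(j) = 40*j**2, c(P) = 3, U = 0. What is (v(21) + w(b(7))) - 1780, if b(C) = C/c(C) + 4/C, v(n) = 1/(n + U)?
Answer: -636119/441 ≈ -1442.4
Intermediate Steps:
v(n) = 1/n (v(n) = 1/(n + 0) = 1/n)
b(C) = 4/C + C/3 (b(C) = C/3 + 4/C = 4/C + C/3)
(v(21) + w(b(7))) - 1780 = (1/21 + 40*(4/7 + (1/3)*7)**2) - 1780 = (1/21 + 40*(4*(1/7) + 7/3)**2) - 1780 = (1/21 + 40*(4/7 + 7/3)**2) - 1780 = (1/21 + 40*(61/21)**2) - 1780 = (1/21 + 40*(3721/441)) - 1780 = (1/21 + 148840/441) - 1780 = 148861/441 - 1780 = -636119/441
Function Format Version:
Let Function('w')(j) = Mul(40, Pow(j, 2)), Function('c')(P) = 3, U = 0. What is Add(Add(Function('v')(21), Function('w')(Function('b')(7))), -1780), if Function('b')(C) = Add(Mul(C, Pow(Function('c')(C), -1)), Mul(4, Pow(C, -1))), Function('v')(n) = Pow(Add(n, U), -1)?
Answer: Rational(-636119, 441) ≈ -1442.4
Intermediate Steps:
Function('v')(n) = Pow(n, -1) (Function('v')(n) = Pow(Add(n, 0), -1) = Pow(n, -1))
Function('b')(C) = Add(Mul(4, Pow(C, -1)), Mul(Rational(1, 3), C)) (Function('b')(C) = Add(Mul(C, Pow(3, -1)), Mul(4, Pow(C, -1))) = Add(Mul(C, Rational(1, 3)), Mul(4, Pow(C, -1))) = Add(Mul(Rational(1, 3), C), Mul(4, Pow(C, -1))) = Add(Mul(4, Pow(C, -1)), Mul(Rational(1, 3), C)))
Add(Add(Function('v')(21), Function('w')(Function('b')(7))), -1780) = Add(Add(Pow(21, -1), Mul(40, Pow(Add(Mul(4, Pow(7, -1)), Mul(Rational(1, 3), 7)), 2))), -1780) = Add(Add(Rational(1, 21), Mul(40, Pow(Add(Mul(4, Rational(1, 7)), Rational(7, 3)), 2))), -1780) = Add(Add(Rational(1, 21), Mul(40, Pow(Add(Rational(4, 7), Rational(7, 3)), 2))), -1780) = Add(Add(Rational(1, 21), Mul(40, Pow(Rational(61, 21), 2))), -1780) = Add(Add(Rational(1, 21), Mul(40, Rational(3721, 441))), -1780) = Add(Add(Rational(1, 21), Rational(148840, 441)), -1780) = Add(Rational(148861, 441), -1780) = Rational(-636119, 441)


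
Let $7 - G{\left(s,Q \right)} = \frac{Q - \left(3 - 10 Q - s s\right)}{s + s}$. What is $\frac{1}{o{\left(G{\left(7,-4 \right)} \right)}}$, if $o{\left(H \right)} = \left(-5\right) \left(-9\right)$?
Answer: $\frac{1}{45} \approx 0.022222$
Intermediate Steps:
$G{\left(s,Q \right)} = 7 - \frac{-3 + s^{2} + 11 Q}{2 s}$ ($G{\left(s,Q \right)} = 7 - \frac{Q - \left(3 - 10 Q - s s\right)}{s + s} = 7 - \frac{Q - \left(3 - s^{2} - 10 Q\right)}{2 s} = 7 - \left(Q + \left(-3 + s^{2} + 10 Q\right)\right) \frac{1}{2 s} = 7 - \left(-3 + s^{2} + 11 Q\right) \frac{1}{2 s} = 7 - \frac{-3 + s^{2} + 11 Q}{2 s}$)
$o{\left(H \right)} = 45$
$\frac{1}{o{\left(G{\left(7,-4 \right)} \right)}} = \frac{1}{45}$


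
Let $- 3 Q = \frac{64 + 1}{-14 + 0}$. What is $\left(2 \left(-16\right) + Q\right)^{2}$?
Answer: $\frac{1635841}{1764} \approx 927.35$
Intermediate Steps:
$Q = \frac{65}{42}$ ($Q = - \frac{\left(64 + 1\right) \frac{1}{-14 + 0}}{3} = - \frac{65 \frac{1}{-14}}{3} = - \frac{65 \left(- \frac{1}{14}\right)}{3} = \left(- \frac{1}{3}\right) \left(- \frac{65}{14}\right) = \frac{65}{42} \approx 1.5476$)
$\left(2 \left(-16\right) + Q\right)^{2} = \left(2 \left(-16\right) + \frac{65}{42}\right)^{2} = \left(-32 + \frac{65}{42}\right)^{2} = \left(- \frac{1279}{42}\right)^{2} = \frac{1635841}{1764}$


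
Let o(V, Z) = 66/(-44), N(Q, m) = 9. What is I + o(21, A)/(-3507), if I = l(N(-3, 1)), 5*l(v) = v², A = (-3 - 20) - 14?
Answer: 189383/11690 ≈ 16.200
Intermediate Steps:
A = -37 (A = -23 - 14 = -37)
o(V, Z) = -3/2 (o(V, Z) = 66*(-1/44) = -3/2)
l(v) = v²/5
I = 81/5 (I = (⅕)*9² = (⅕)*81 = 81/5 ≈ 16.200)
I + o(21, A)/(-3507) = 81/5 - 3/2/(-3507) = 81/5 - 3/2*(-1/3507) = 81/5 + 1/2338 = 189383/11690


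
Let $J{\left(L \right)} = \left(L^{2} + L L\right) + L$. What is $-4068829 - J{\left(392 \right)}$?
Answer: $-4376549$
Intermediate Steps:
$J{\left(L \right)} = L + 2 L^{2}$ ($J{\left(L \right)} = \left(L^{2} + L^{2}\right) + L = 2 L^{2} + L = L + 2 L^{2}$)
$-4068829 - J{\left(392 \right)} = -4068829 - 392 \left(1 + 2 \cdot 392\right) = -4068829 - 392 \left(1 + 784\right) = -4068829 - 392 \cdot 785 = -4068829 - 307720 = -4376549$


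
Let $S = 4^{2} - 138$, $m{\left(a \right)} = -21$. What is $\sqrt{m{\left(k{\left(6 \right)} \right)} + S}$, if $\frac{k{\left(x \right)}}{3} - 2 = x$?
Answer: $i \sqrt{143} \approx 11.958 i$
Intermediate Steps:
$k{\left(x \right)} = 6 + 3 x$
$S = -122$ ($S = 16 - 138 = -122$)
$\sqrt{m{\left(k{\left(6 \right)} \right)} + S} = \sqrt{-21 - 122} = \sqrt{-143} = i \sqrt{143}$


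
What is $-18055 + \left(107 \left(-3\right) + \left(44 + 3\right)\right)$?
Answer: $-18329$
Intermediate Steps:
$-18055 + \left(107 \left(-3\right) + \left(44 + 3\right)\right) = -18055 + \left(-321 + 47\right) = -18055 - 274 = -18329$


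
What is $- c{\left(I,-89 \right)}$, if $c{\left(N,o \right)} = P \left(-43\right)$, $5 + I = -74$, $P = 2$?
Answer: $86$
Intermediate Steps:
$I = -79$ ($I = -5 - 74 = -79$)
$c{\left(N,o \right)} = -86$ ($c{\left(N,o \right)} = 2 \left(-43\right) = -86$)
$- c{\left(I,-89 \right)} = \left(-1\right) \left(-86\right) = 86$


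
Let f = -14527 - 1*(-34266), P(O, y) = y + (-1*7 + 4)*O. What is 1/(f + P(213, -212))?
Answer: 1/18888 ≈ 5.2944e-5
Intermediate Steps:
P(O, y) = y - 3*O (P(O, y) = y + (-7 + 4)*O = y - 3*O)
f = 19739 (f = -14527 + 34266 = 19739)
1/(f + P(213, -212)) = 1/(19739 + (-212 - 3*213)) = 1/(19739 + (-212 - 639)) = 1/(19739 - 851) = 1/18888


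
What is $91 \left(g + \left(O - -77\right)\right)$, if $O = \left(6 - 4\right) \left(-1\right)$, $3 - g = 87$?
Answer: $-819$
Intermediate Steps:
$g = -84$ ($g = 3 - 87 = -84$)
$O = -2$ ($O = 2 \left(-1\right) = -2$)
$91 \left(g + \left(O - -77\right)\right) = 91 \left(-84 - -75\right) = 91 \left(-84 + \left(-2 + 77\right)\right) = 91 \left(-84 + 75\right) = 91 \left(-9\right) = -819$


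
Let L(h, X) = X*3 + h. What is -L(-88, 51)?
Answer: -65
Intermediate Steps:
L(h, X) = h + 3*X (L(h, X) = 3*X + h = h + 3*X)
-L(-88, 51) = -(-88 + 3*51) = -(-88 + 153) = -1*65 = -65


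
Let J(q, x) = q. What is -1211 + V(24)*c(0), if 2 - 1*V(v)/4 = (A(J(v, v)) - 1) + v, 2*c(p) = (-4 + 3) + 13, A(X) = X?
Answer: -2291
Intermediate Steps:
c(p) = 6 (c(p) = ((-4 + 3) + 13)/2 = (-1 + 13)/2 = (1/2)*12 = 6)
V(v) = 12 - 8*v (V(v) = 8 - 4*((v - 1) + v) = 8 - 4*((-1 + v) + v) = 8 - 4*(-1 + 2*v) = 8 + (4 - 8*v) = 12 - 8*v)
-1211 + V(24)*c(0) = -1211 + (12 - 8*24)*6 = -1211 + (12 - 192)*6 = -1211 - 180*6 = -1211 - 1080 = -2291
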